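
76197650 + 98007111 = 174204761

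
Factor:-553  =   - 7^1*79^1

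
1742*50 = 87100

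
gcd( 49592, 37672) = 8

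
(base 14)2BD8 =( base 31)84M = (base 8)17232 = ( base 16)1e9a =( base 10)7834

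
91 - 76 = 15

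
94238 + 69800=164038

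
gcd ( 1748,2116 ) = 92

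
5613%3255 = 2358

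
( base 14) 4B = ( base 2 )1000011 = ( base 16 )43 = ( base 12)57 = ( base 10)67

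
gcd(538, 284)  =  2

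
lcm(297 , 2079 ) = 2079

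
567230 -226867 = 340363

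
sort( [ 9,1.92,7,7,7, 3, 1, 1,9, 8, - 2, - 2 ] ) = [ - 2,-2, 1, 1, 1.92,  3, 7, 7,7,  8, 9, 9]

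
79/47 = 1 + 32/47 =1.68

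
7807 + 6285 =14092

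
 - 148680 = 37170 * (- 4 )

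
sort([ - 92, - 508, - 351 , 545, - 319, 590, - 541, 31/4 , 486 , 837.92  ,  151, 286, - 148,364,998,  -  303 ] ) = [ - 541, - 508, - 351 ,-319, - 303,  -  148,-92, 31/4,  151, 286, 364, 486,545,  590,837.92, 998 ] 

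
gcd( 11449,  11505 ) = 1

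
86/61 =1  +  25/61 = 1.41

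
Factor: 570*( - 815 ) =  - 2^1  *  3^1*5^2*19^1*163^1 = - 464550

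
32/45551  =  32/45551 = 0.00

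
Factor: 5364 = 2^2*3^2*149^1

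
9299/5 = 1859 + 4/5 = 1859.80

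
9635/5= 1927 = 1927.00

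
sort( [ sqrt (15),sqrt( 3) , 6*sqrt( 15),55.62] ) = [sqrt(3),  sqrt ( 15 ),6*sqrt(15),55.62 ]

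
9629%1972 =1741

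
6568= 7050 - 482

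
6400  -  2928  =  3472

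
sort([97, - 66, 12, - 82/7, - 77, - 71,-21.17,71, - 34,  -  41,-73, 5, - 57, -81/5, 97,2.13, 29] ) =[ - 77,-73, - 71,  -  66,-57,-41 ,  -  34,-21.17,-81/5, - 82/7, 2.13,5,12,29, 71 , 97,  97]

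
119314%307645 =119314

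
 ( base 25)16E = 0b1100010101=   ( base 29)R6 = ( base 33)nu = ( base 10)789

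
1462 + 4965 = 6427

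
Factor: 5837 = 13^1*449^1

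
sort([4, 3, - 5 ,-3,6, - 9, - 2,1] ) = [-9,-5, - 3, - 2, 1,3,4,6 ]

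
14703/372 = 39 + 65/124 = 39.52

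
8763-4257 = 4506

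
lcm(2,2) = 2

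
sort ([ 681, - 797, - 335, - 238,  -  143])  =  [ - 797, - 335, - 238, - 143,681]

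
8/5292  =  2/1323 = 0.00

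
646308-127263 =519045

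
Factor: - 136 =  - 2^3*17^1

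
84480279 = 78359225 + 6121054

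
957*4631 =4431867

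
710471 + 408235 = 1118706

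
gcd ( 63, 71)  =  1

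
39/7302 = 13/2434 = 0.01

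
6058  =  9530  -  3472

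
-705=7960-8665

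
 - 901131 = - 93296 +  - 807835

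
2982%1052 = 878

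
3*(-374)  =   - 1122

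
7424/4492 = 1856/1123 = 1.65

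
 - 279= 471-750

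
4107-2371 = 1736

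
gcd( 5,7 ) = 1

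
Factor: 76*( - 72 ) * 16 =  - 2^9*3^2*19^1 = -87552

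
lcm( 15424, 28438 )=910016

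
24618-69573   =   - 44955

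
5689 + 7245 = 12934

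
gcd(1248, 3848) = 104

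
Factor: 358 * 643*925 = 2^1 * 5^2*37^1*179^1*643^1 = 212929450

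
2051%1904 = 147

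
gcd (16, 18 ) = 2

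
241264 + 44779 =286043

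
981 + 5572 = 6553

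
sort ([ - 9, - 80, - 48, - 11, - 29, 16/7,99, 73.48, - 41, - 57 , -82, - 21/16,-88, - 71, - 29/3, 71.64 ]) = [-88, - 82,  -  80, - 71, - 57, - 48, - 41, - 29, - 11, - 29/3, - 9, - 21/16,16/7,71.64,73.48, 99 ]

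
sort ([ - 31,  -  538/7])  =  [ - 538/7 , - 31]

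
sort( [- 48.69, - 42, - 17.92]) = [ - 48.69, - 42, - 17.92 ] 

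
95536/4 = 23884 = 23884.00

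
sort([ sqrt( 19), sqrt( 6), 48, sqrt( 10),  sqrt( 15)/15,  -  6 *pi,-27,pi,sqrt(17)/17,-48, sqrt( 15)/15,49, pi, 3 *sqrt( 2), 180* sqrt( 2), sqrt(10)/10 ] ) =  [-48, -27,  -  6 *pi, sqrt ( 17)/17,sqrt( 15)/15,sqrt( 15 ) /15, sqrt ( 10)/10 , sqrt( 6),pi, pi,sqrt( 10), 3 * sqrt( 2), sqrt( 19 ), 48 , 49 , 180*sqrt(2 )] 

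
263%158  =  105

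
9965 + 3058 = 13023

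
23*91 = 2093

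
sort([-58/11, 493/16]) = [-58/11,493/16]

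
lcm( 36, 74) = 1332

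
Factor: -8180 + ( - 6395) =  - 5^2 * 11^1*53^1 = - 14575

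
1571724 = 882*1782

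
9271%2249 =275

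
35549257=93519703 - 57970446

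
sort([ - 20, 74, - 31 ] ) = [-31, - 20,74 ] 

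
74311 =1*74311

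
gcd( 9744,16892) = 4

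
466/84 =233/42 = 5.55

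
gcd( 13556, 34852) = 4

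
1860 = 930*2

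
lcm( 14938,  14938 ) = 14938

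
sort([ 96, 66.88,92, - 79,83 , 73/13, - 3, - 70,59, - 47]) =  [ - 79, - 70, - 47, - 3,73/13,59, 66.88,83, 92, 96]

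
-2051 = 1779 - 3830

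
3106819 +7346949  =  10453768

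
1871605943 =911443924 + 960162019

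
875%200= 75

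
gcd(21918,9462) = 6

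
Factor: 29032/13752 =19/9 =3^( - 2)*19^1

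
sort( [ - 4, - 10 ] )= [ - 10 , - 4 ]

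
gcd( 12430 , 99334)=2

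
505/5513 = 505/5513= 0.09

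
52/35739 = 52/35739 = 0.00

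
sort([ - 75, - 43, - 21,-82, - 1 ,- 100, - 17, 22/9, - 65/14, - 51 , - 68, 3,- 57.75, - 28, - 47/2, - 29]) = [- 100, - 82, -75, - 68, - 57.75, - 51, - 43, - 29, - 28,  -  47/2 , - 21, - 17 , - 65/14, - 1, 22/9,3]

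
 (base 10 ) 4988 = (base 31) 55s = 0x137c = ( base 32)4rs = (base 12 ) 2A78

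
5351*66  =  353166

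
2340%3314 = 2340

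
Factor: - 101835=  - 3^2*5^1*31^1*73^1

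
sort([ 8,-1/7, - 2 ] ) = [ - 2, - 1/7,8]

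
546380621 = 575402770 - 29022149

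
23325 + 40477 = 63802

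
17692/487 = 36 + 160/487 = 36.33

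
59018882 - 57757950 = 1260932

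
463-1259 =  - 796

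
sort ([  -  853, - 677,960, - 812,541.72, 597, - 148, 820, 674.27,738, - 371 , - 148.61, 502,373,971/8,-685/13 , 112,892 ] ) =[ - 853, - 812, - 677, - 371, - 148.61 , - 148, - 685/13,112,971/8,373,502 , 541.72,597,674.27, 738,820,892,960]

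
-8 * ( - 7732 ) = 61856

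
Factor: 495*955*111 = 52472475 = 3^3*5^2*11^1*37^1*191^1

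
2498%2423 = 75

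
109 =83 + 26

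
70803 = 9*7867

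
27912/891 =31 + 97/297  =  31.33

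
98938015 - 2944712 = 95993303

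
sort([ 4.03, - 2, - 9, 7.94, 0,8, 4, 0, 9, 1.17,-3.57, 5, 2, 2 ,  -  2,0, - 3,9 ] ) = [ - 9 ,-3.57, - 3, - 2, - 2, 0,  0, 0, 1.17, 2,2,4,4.03, 5, 7.94, 8,  9, 9] 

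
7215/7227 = 2405/2409=1.00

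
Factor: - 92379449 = - 71^1*1301119^1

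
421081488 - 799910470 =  - 378828982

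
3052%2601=451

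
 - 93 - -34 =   -  59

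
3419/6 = 569 + 5/6 = 569.83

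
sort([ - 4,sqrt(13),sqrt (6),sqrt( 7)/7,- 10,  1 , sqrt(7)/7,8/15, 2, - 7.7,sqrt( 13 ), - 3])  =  [ - 10, - 7.7,  -  4, - 3,  sqrt( 7)/7  ,  sqrt( 7 ) /7, 8/15,1, 2,sqrt(6),sqrt (13),sqrt(13 )]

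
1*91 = 91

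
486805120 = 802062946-315257826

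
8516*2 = 17032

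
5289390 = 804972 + 4484418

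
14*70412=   985768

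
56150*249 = 13981350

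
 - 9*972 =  - 8748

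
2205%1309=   896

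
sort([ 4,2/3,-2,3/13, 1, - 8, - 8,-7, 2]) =[ - 8, - 8, - 7, - 2,3/13,2/3,1,  2,4 ] 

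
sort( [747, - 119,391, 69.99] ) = [-119, 69.99,391,747]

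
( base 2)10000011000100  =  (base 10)8388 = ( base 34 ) 78o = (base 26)cag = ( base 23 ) FJG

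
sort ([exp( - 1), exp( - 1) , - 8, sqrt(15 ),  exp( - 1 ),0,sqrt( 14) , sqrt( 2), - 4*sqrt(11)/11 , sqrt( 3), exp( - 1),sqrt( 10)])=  [ -8, - 4 * sqrt (11)/11,  0,exp( - 1 ),exp ( - 1), exp( - 1),  exp( - 1 ), sqrt( 2), sqrt (3 ), sqrt(10),sqrt( 14)  ,  sqrt( 15) ]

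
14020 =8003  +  6017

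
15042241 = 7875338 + 7166903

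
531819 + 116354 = 648173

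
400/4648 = 50/581  =  0.09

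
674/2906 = 337/1453 = 0.23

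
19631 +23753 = 43384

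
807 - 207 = 600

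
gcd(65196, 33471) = 9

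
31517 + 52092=83609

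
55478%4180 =1138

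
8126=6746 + 1380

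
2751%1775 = 976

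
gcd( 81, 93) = 3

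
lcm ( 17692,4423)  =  17692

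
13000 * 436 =5668000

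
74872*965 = 72251480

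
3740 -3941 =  - 201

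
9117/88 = 103 + 53/88=103.60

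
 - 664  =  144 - 808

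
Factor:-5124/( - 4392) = 7/6 = 2^(-1) *3^(  -  1)*7^1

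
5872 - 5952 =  - 80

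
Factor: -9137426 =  - 2^1*4568713^1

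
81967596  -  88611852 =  - 6644256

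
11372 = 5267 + 6105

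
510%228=54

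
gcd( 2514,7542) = 2514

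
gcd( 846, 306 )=18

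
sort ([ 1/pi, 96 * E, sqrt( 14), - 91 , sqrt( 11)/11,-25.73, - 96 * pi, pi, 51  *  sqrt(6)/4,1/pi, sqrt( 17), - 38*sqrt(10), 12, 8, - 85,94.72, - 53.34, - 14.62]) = [ - 96*pi, - 38*sqrt( 10), - 91,-85, - 53.34,-25.73, - 14.62, sqrt(11)/11, 1/pi,  1/pi,  pi,sqrt( 14),sqrt( 17), 8,12,51*sqrt ( 6)/4, 94.72, 96*E]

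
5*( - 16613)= - 83065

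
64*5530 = 353920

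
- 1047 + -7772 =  - 8819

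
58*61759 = 3582022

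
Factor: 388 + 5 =393 = 3^1*131^1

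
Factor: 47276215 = 5^1*7^1*1350749^1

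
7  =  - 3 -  - 10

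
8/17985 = 8/17985 = 0.00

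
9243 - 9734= - 491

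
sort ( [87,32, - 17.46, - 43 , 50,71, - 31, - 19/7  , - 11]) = [ - 43, - 31, - 17.46,- 11,  -  19/7  ,  32,50, 71,  87]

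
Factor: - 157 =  - 157^1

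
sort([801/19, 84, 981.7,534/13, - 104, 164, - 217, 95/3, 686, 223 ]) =[-217,-104, 95/3,534/13, 801/19, 84,164, 223, 686, 981.7 ]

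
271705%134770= 2165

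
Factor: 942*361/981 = 113354/327 = 2^1 * 3^(-1 )*19^2*109^( - 1)*157^1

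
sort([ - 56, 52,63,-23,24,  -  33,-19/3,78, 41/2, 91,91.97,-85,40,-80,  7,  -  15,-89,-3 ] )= [ - 89,-85, - 80 , - 56, - 33, - 23 , - 15,-19/3,-3,7,41/2,24, 40, 52, 63,78, 91,91.97] 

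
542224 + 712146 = 1254370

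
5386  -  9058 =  - 3672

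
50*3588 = 179400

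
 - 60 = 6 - 66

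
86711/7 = 86711/7 = 12387.29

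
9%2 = 1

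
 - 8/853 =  - 8/853 = - 0.01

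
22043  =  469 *47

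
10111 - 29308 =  - 19197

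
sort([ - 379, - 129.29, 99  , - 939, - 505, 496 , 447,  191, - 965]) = [ - 965  , - 939,  -  505, - 379,-129.29,99, 191, 447 , 496]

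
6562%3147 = 268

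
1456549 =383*3803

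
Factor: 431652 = 2^2*3^1*13^1*2767^1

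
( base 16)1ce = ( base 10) 462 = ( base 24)j6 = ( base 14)250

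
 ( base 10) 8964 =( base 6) 105300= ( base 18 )19c0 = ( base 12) 5230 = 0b10001100000100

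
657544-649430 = 8114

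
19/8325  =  19/8325  =  0.00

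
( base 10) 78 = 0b1001110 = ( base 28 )2m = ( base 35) 28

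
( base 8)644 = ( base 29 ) ee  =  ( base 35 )C0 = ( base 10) 420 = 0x1A4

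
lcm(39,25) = 975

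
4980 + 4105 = 9085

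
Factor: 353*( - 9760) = - 2^5*5^1*61^1*353^1 = - 3445280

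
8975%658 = 421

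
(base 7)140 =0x4d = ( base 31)2F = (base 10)77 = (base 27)2N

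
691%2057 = 691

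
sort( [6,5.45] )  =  [5.45,6]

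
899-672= 227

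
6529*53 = 346037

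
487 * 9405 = 4580235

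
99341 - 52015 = 47326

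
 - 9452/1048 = -2363/262 = - 9.02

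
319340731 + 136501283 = 455842014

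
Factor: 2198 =2^1*7^1*157^1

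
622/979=622/979 =0.64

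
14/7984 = 7/3992 = 0.00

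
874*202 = 176548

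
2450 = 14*175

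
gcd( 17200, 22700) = 100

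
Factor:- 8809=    - 23^1*383^1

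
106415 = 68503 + 37912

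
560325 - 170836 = 389489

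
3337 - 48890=-45553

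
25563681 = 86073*297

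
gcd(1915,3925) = 5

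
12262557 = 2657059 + 9605498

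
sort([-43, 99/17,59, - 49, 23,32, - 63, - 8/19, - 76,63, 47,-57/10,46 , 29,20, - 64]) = [ - 76, - 64, - 63, - 49,- 43,  -  57/10,-8/19,99/17, 20,23,29, 32,  46,47,59, 63]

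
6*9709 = 58254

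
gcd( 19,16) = 1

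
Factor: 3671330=2^1*5^1*13^1 * 31^1*911^1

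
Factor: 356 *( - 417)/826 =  - 2^1*3^1*7^( - 1)*59^ (-1)*89^1*139^1 = - 74226/413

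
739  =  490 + 249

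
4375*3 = 13125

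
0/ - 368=0/1=- 0.00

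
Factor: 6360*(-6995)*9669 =-2^3*3^2*5^2*11^1*53^1*293^1*1399^1 = - 430156405800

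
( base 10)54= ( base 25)24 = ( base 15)39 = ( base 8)66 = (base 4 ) 312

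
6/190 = 3/95 =0.03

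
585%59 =54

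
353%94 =71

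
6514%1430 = 794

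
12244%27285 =12244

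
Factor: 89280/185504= 90/187=2^1*3^2*5^1 * 11^( - 1) *17^(  -  1) 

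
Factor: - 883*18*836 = -13287384 = - 2^3*3^2 * 11^1*19^1*883^1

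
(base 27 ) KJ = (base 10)559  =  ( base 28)jr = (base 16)22f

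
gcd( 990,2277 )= 99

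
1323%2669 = 1323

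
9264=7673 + 1591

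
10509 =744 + 9765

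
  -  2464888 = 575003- 3039891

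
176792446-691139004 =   -  514346558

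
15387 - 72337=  - 56950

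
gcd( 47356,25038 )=2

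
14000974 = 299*46826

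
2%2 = 0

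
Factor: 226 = 2^1*113^1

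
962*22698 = 21835476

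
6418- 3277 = 3141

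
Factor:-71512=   -  2^3*7^1*1277^1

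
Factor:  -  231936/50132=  - 384/83= - 2^7*3^1*83^( - 1)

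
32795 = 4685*7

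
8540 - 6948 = 1592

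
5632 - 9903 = - 4271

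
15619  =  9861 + 5758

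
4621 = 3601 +1020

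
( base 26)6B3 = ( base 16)10F9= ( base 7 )15445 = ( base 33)3wm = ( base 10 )4345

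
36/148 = 9/37 =0.24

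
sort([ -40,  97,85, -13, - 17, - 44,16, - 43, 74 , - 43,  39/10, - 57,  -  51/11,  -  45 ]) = [ - 57, - 45, - 44,-43 , - 43, - 40, -17 ,-13,- 51/11,39/10,16 , 74, 85,97 ]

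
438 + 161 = 599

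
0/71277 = 0 = 0.00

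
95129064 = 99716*954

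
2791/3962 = 2791/3962 =0.70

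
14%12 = 2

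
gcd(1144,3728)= 8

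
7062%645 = 612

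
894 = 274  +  620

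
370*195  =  72150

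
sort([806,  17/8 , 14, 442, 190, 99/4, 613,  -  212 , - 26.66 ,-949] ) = [ - 949, - 212, - 26.66,17/8 , 14, 99/4, 190,442, 613 , 806]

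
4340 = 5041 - 701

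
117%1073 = 117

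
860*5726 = 4924360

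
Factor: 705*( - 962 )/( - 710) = 67821/71  =  3^1 * 13^1 * 37^1*47^1*71^( - 1 )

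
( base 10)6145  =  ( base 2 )1100000000001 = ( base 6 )44241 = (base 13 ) 2A49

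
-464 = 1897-2361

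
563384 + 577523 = 1140907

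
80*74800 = 5984000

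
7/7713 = 7/7713  =  0.00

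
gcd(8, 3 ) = 1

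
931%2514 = 931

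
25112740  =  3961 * 6340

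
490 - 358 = 132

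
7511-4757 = 2754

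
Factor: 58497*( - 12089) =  -3^1*7^1*11^1*17^1 * 31^1*37^1*157^1  =  -707170233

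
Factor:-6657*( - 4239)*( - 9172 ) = -2^2 *3^4*7^1*157^1 * 317^1 * 2293^1 = - 258824878956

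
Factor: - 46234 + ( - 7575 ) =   -  53809 =-7^1*7687^1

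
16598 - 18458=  - 1860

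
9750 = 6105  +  3645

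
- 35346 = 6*( - 5891 )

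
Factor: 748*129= 2^2 *3^1*11^1*17^1*43^1 = 96492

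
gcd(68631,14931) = 3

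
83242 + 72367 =155609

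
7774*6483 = 50398842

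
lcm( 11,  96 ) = 1056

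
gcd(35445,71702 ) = 1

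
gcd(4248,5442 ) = 6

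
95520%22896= 3936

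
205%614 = 205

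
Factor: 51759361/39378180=2^ ( - 2 )*3^( - 1)*5^ (- 1) *23^1*47^1*47881^1*656303^( - 1)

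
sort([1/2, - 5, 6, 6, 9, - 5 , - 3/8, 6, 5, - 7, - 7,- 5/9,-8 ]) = [ - 8, - 7,-7,-5, - 5, - 5/9,  -  3/8 , 1/2, 5, 6, 6, 6, 9]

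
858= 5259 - 4401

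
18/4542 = 3/757=0.00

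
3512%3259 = 253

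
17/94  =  17/94 = 0.18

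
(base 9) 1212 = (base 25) 1B2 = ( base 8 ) 1606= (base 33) RB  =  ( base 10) 902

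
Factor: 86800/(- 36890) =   -  2^3*5^1*17^( -1)= -40/17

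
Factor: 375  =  3^1*5^3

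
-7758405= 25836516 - 33594921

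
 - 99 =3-102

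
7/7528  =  7/7528 = 0.00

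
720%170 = 40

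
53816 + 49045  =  102861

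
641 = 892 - 251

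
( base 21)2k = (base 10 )62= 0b111110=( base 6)142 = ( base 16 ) 3E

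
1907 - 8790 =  - 6883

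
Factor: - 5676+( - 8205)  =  -13881 = - 3^1*7^1 *661^1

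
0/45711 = 0 = 0.00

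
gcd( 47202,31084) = 2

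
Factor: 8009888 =2^5*23^1*10883^1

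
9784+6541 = 16325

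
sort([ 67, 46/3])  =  [ 46/3,67]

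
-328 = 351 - 679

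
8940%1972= 1052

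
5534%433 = 338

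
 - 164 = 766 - 930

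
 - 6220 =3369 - 9589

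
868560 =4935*176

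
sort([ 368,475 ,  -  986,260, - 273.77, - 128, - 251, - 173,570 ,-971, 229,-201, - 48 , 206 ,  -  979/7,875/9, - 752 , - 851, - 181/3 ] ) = [ - 986, - 971, - 851, - 752, - 273.77, - 251, - 201, - 173, - 979/7, - 128,  -  181/3, - 48,875/9,206,229, 260 , 368,  475,570]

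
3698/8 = 462 + 1/4  =  462.25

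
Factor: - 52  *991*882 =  - 45451224 = -2^3*3^2*7^2 *13^1*991^1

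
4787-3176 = 1611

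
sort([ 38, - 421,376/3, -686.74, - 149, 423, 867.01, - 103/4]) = [- 686.74, - 421, - 149, - 103/4, 38,376/3,  423 , 867.01]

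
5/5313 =5/5313 = 0.00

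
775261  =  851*911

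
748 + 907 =1655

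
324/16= 20 + 1/4 = 20.25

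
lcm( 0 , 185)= 0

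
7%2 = 1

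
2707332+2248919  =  4956251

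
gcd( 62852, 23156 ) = 3308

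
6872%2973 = 926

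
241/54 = 4 + 25/54 = 4.46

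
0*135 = 0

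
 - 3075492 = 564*(-5453) 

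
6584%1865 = 989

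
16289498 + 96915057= 113204555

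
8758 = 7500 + 1258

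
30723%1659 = 861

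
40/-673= - 40/673= -0.06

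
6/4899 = 2/1633 = 0.00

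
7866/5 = 7866/5 = 1573.20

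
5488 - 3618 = 1870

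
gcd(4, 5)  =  1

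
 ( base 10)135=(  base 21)69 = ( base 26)55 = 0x87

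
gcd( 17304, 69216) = 17304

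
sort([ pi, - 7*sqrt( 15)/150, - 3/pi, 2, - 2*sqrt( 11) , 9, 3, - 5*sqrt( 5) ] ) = [ -5*sqrt(5 ), - 2*sqrt(11 ),-3/pi,-7*sqrt(15 )/150,2 , 3, pi, 9 ]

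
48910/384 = 127 + 71/192 =127.37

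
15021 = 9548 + 5473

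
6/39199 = 6/39199 = 0.00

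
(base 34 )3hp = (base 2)111111100111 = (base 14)16ab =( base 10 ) 4071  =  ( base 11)3071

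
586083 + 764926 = 1351009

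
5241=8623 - 3382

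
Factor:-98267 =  - 13^1 * 7559^1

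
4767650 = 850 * 5609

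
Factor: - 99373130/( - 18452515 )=2^1*19^ (-2) * 3089^1*3217^1 * 10223^( - 1 ) = 19874626/3690503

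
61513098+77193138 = 138706236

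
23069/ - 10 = -23069/10 = -2306.90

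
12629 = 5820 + 6809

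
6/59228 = 3/29614= 0.00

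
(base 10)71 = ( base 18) 3h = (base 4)1013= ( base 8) 107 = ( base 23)32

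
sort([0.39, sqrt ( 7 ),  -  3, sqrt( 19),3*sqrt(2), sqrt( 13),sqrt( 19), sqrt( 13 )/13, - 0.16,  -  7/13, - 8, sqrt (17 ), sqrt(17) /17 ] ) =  [-8, - 3, - 7/13, - 0.16,sqrt( 17 )/17, sqrt( 13)/13, 0.39, sqrt ( 7), sqrt( 13), sqrt( 17), 3*sqrt (2), sqrt( 19 ) , sqrt( 19) ]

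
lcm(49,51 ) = 2499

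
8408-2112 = 6296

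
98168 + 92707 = 190875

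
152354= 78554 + 73800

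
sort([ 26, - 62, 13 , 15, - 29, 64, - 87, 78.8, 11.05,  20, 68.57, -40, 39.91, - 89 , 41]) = [-89, - 87,  -  62, -40,- 29, 11.05,13, 15, 20, 26,  39.91, 41 , 64,68.57,78.8]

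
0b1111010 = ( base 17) 73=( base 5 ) 442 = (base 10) 122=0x7A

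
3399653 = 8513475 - 5113822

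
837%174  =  141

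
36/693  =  4/77 =0.05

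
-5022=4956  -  9978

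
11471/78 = 11471/78 = 147.06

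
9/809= 9/809 = 0.01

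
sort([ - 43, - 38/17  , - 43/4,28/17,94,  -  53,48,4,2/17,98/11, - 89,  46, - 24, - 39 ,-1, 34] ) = [ - 89, -53, -43, - 39,  -  24,-43/4, - 38/17, - 1,2/17, 28/17,4, 98/11,34,46 , 48,94]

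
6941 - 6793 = 148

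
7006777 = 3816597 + 3190180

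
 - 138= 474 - 612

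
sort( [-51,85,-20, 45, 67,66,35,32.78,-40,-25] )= [-51, - 40,-25, - 20,32.78,35,45,66,67, 85 ]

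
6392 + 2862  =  9254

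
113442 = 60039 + 53403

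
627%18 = 15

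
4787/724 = 6 + 443/724 = 6.61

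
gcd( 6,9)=3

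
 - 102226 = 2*( - 51113)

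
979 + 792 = 1771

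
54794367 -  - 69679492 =124473859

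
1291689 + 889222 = 2180911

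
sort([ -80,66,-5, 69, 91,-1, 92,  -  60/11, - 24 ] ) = [-80, - 24,-60/11, - 5, - 1 , 66 , 69, 91,  92] 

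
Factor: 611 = 13^1 * 47^1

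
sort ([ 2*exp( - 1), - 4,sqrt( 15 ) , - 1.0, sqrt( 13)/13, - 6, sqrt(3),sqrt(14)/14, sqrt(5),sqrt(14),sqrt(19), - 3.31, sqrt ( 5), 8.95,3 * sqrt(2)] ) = [-6,-4,- 3.31, - 1.0,sqrt(14)/14,sqrt( 13)/13, 2*exp(-1), sqrt(3), sqrt(5),sqrt(5 ),sqrt ( 14)  ,  sqrt ( 15),3*sqrt(2) , sqrt( 19 ), 8.95]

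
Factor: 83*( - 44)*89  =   - 325028 = -2^2*11^1*83^1*89^1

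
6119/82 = 74+51/82 = 74.62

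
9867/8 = 9867/8= 1233.38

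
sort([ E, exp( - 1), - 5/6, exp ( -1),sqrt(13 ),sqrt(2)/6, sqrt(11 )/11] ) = [  -  5/6, sqrt(2)/6, sqrt(11) /11,  exp ( - 1), exp( - 1), E , sqrt(13)] 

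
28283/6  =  28283/6= 4713.83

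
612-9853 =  - 9241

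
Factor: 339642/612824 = 169821/306412 = 2^(-2)*3^2 * 18869^1*76603^( - 1) 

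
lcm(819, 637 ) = 5733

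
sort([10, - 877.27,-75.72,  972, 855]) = [ - 877.27, - 75.72 , 10,  855, 972]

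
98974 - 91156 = 7818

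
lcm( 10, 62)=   310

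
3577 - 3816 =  - 239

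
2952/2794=1476/1397 = 1.06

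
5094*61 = 310734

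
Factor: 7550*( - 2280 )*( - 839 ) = 2^4*3^1*5^3*19^1*151^1*839^1 = 14442546000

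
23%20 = 3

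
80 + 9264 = 9344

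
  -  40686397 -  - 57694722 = 17008325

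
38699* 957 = 37034943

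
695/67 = 10 +25/67 = 10.37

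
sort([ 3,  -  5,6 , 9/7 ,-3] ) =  [ - 5 , - 3 , 9/7 , 3, 6] 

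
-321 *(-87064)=27947544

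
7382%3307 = 768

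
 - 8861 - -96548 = 87687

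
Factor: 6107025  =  3^1*5^2*107^1*761^1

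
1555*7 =10885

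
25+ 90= 115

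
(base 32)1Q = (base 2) 111010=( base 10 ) 58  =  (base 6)134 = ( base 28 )22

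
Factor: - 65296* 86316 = -5636089536=-  2^6*3^1*7^1*11^1*53^1*7193^1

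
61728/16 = 3858 = 3858.00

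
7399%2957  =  1485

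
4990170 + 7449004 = 12439174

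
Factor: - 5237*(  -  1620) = 2^2*3^4*5^1*5237^1 = 8483940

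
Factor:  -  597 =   -  3^1*199^1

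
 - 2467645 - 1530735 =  - 3998380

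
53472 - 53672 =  - 200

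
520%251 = 18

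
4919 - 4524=395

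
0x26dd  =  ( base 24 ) h6d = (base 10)9949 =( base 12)5911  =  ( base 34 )8KL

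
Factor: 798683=59^1*13537^1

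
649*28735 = 18649015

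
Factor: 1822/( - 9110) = -5^( - 1)  =  - 1/5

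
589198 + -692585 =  - 103387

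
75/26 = 2+23/26  =  2.88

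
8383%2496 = 895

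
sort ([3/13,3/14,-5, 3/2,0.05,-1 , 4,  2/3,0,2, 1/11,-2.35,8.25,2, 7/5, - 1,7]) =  [ - 5, - 2.35, - 1, - 1,0,  0.05,1/11,  3/14,3/13,2/3,7/5, 3/2,2,2, 4, 7, 8.25 ] 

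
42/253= 42/253=0.17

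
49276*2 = 98552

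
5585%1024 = 465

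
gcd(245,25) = 5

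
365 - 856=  - 491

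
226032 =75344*3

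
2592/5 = 518 + 2/5 = 518.40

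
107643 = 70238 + 37405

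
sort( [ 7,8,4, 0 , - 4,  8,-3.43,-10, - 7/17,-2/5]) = [-10,  -  4, - 3.43, - 7/17,-2/5,0, 4, 7,8, 8]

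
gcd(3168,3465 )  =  99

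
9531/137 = 69 + 78/137 = 69.57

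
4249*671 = 2851079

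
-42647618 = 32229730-74877348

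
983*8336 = 8194288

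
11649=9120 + 2529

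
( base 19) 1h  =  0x24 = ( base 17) 22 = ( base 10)36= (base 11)33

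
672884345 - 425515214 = 247369131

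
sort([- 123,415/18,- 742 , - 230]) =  [ - 742, - 230, -123,415/18] 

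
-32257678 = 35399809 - 67657487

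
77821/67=1161 + 34/67  =  1161.51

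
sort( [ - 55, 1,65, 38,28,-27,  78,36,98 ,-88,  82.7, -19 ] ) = [ - 88, - 55, - 27 , - 19, 1,  28,36,38, 65,  78,82.7, 98]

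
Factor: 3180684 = 2^2*3^1*13^1*20389^1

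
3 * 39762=119286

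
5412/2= 2706 = 2706.00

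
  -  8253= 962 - 9215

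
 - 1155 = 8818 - 9973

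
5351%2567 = 217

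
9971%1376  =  339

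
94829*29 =2750041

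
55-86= -31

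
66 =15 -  - 51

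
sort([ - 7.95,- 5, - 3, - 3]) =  [ - 7.95, - 5, - 3, - 3]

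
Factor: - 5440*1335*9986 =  - 72522326400= -  2^7*3^1*5^2*17^1*89^1 * 4993^1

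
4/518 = 2/259= 0.01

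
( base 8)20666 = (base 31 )8uc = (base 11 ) 6536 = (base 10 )8630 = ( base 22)hi6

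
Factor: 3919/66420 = 2^ ( - 2 )*3^( - 4 )*5^( - 1 )*41^( - 1 )*3919^1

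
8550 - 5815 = 2735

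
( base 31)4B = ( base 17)7G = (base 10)135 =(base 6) 343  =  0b10000111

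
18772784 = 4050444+14722340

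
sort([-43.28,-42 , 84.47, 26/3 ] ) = [-43.28,  -  42, 26/3, 84.47]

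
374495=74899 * 5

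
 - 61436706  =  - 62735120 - -1298414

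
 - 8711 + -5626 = - 14337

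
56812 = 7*8116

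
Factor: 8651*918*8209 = 65192742162  =  2^1 * 3^3*17^1 * 41^1 * 211^1* 8209^1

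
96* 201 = 19296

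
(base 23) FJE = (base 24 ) eda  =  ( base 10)8386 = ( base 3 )102111121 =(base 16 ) 20C2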